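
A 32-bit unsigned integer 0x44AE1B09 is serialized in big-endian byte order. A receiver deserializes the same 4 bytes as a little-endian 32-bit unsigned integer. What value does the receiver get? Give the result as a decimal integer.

Stored big-endian, the bytes at ascending addresses are 44 AE 1B 09.
Read back as little-endian, the first byte is least significant, giving 0x091BAE44.
0x091BAE44 = 152809028.

152809028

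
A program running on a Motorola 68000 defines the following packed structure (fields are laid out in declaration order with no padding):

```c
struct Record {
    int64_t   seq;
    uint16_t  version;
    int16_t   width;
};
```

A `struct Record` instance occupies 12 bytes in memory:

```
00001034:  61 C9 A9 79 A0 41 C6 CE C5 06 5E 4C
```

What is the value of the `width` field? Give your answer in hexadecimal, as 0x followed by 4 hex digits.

`width` follows `seq` (8 B), `version` (2 B), so it starts at offset 8 + 2 = 10 and occupies 2 bytes.
Bytes at offsets 10..11: 5E 4C.
Big-endian stores the most-significant byte at the lowest address.
The bytes are already most-significant first: 0x5E4C.

0x5E4C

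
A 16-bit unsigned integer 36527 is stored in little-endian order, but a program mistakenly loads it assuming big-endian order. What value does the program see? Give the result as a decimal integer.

44942

36527 in 16-bit hexadecimal is 0x8EAF.
Stored little-endian, the bytes at ascending addresses are AF 8E.
Read back as big-endian, the last byte is least significant, giving 0xAF8E.
0xAF8E = 44942.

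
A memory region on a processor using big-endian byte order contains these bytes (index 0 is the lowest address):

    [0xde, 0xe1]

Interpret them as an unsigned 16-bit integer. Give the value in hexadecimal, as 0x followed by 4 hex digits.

0xDEE1

Big-endian: lowest address holds the most-significant byte.
The bytes are already most-significant first: 0xDEE1.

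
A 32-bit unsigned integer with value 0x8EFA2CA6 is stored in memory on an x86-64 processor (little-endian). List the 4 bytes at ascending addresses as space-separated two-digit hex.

A6 2C FA 8E

Split into bytes (most-significant first): 8E FA 2C A6.
Little-endian: lowest address holds the least-significant byte.
So at ascending addresses the bytes are A6 2C FA 8E.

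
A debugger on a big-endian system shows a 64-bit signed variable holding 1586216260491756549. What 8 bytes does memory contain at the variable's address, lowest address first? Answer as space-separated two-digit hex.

1586216260491756549 in hexadecimal, padded to 64 bits, is 0x16035F48E78F4405.
Split into bytes (most-significant first): 16 03 5F 48 E7 8F 44 05.
Big-endian: lowest address holds the most-significant byte.
So the memory order matches the most-significant-first order: 16 03 5F 48 E7 8F 44 05.

16 03 5F 48 E7 8F 44 05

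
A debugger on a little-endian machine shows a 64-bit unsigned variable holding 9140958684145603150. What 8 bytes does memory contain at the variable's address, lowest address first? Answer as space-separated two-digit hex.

4E 52 05 0B 7E 35 DB 7E

9140958684145603150 in hexadecimal, padded to 64 bits, is 0x7EDB357E0B05524E.
Split into bytes (most-significant first): 7E DB 35 7E 0B 05 52 4E.
In little-endian order the low byte comes first in memory.
So at ascending addresses the bytes are 4E 52 05 0B 7E 35 DB 7E.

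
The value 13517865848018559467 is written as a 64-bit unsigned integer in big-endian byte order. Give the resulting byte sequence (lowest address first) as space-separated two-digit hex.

BB 99 1B 5E 38 87 E1 EB

13517865848018559467 in hexadecimal, padded to 64 bits, is 0xBB991B5E3887E1EB.
Split into bytes (most-significant first): BB 99 1B 5E 38 87 E1 EB.
In big-endian order the high byte comes first in memory.
So the memory order matches the most-significant-first order: BB 99 1B 5E 38 87 E1 EB.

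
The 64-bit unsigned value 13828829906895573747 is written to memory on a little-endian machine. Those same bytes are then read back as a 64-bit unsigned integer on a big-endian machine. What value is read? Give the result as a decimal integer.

17515289721043937727

13828829906895573747 in 64-bit hexadecimal is 0xBFE9DF8833CF12F3.
Stored little-endian, the bytes at ascending addresses are F3 12 CF 33 88 DF E9 BF.
Read back as big-endian, the last byte is least significant, giving 0xF312CF3388DFE9BF.
0xF312CF3388DFE9BF = 17515289721043937727.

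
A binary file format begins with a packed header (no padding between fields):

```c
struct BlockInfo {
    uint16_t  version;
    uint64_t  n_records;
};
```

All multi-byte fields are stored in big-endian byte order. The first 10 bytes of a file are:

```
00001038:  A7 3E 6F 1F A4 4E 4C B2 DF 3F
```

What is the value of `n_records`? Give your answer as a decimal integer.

`n_records` follows `version` (2 bytes), so it starts at byte offset 2 and occupies 8 bytes.
Bytes at offsets 2..9: 6F 1F A4 4E 4C B2 DF 3F.
Big-endian: lowest address holds the most-significant byte.
The bytes are already most-significant first: 0x6F1FA44E4CB2DF3F.
0x6F1FA44E4CB2DF3F = 8007299318689226559.

8007299318689226559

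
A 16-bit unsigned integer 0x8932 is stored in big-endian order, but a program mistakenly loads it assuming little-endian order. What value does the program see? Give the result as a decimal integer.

Stored big-endian, the bytes at ascending addresses are 89 32.
Read back as little-endian, the first byte is least significant, giving 0x3289.
0x3289 = 12937.

12937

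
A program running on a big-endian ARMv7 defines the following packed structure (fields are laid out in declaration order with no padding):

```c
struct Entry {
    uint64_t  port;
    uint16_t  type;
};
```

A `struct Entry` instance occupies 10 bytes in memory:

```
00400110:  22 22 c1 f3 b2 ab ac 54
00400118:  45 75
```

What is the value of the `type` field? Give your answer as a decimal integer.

`type` follows `port` (8 bytes), so it starts at byte offset 8 and occupies 2 bytes.
Bytes at offsets 8..9: 45 75.
Big-endian: lowest address holds the most-significant byte.
The bytes are already most-significant first: 0x4575.
0x4575 = 17781.

17781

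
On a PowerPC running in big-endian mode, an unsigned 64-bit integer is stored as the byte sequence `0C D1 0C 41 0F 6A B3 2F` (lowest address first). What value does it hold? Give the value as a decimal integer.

923532872158720815

In big-endian order the high byte comes first in memory.
The bytes are already most-significant first: 0x0CD10C410F6AB32F.
0x0CD10C410F6AB32F = 923532872158720815.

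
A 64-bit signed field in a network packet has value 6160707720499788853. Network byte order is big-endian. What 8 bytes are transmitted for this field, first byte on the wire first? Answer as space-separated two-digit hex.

55 7F 3B 07 ED 65 7C 35

6160707720499788853 in hexadecimal, padded to 64 bits, is 0x557F3B07ED657C35.
Split into bytes (most-significant first): 55 7F 3B 07 ED 65 7C 35.
Big-endian: lowest address holds the most-significant byte.
So the memory order matches the most-significant-first order: 55 7F 3B 07 ED 65 7C 35.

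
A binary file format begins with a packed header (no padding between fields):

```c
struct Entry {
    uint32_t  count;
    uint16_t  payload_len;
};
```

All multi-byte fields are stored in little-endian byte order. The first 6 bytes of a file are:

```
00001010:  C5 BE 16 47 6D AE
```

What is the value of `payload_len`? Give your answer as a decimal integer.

`payload_len` follows `count` (4 bytes), so it starts at byte offset 4 and occupies 2 bytes.
Bytes at offsets 4..5: 6D AE.
In little-endian order the low byte comes first in memory.
Reassemble most-significant byte first: AE 6D → 0xAE6D.
0xAE6D = 44653.

44653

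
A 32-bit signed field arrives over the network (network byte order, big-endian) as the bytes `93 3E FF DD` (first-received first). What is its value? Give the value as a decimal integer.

In big-endian order the high byte comes first in memory.
The bytes are already most-significant first: 0x933EFFDD.
Top bit is set, so as a signed 32-bit value this is 0x933EFFDD − 2^32 = -1824587811.

-1824587811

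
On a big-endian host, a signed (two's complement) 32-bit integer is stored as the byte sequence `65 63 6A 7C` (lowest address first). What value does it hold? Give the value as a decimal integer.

1701014140

In big-endian order the high byte comes first in memory.
The bytes are already most-significant first: 0x65636A7C.
0x65636A7C = 1701014140.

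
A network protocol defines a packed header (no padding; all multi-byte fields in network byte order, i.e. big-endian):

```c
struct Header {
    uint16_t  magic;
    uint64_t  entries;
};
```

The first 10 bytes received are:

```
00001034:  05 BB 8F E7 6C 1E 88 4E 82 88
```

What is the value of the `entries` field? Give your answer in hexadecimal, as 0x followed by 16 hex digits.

0x8FE76C1E884E8288

`entries` follows `magic` (2 bytes), so it starts at byte offset 2 and occupies 8 bytes.
Bytes at offsets 2..9: 8F E7 6C 1E 88 4E 82 88.
Big-endian stores the most-significant byte at the lowest address.
The bytes are already most-significant first: 0x8FE76C1E884E8288.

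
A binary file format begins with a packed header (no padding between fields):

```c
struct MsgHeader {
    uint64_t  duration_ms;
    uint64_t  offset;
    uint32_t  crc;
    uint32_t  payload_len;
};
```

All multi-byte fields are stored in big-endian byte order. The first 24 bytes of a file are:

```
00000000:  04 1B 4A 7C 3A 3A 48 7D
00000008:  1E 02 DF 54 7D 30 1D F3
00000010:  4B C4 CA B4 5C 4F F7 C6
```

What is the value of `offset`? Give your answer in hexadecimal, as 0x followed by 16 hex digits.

0x1E02DF547D301DF3

`offset` follows `duration_ms` (8 bytes), so it starts at byte offset 8 and occupies 8 bytes.
Bytes at offsets 8..15: 1E 02 DF 54 7D 30 1D F3.
Big-endian stores the most-significant byte at the lowest address.
The bytes are already most-significant first: 0x1E02DF547D301DF3.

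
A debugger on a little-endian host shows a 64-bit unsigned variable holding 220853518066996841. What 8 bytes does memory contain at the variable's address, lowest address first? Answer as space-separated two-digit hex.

69 56 C7 C3 1A A1 10 03

220853518066996841 in hexadecimal, padded to 64 bits, is 0x0310A11AC3C75669.
Split into bytes (most-significant first): 03 10 A1 1A C3 C7 56 69.
Little-endian: lowest address holds the least-significant byte.
So at ascending addresses the bytes are 69 56 C7 C3 1A A1 10 03.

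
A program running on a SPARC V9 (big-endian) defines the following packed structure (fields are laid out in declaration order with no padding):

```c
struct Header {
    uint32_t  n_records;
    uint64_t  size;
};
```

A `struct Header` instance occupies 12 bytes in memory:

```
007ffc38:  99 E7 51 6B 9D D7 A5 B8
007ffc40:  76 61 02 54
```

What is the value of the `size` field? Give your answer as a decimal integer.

`size` follows `n_records` (4 bytes), so it starts at byte offset 4 and occupies 8 bytes.
Bytes at offsets 4..11: 9D D7 A5 B8 76 61 02 54.
Big-endian: lowest address holds the most-significant byte.
The bytes are already most-significant first: 0x9DD7A5B876610254.
0x9DD7A5B876610254 = 11373741595626111572.

11373741595626111572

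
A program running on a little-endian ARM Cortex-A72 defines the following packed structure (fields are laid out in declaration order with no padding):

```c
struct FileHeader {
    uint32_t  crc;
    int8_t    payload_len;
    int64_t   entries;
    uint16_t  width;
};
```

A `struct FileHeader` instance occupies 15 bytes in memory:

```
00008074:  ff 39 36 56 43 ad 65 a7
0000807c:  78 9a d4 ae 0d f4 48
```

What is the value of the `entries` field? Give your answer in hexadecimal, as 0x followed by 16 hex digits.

`entries` follows `crc` (4 B), `payload_len` (1 B), so it starts at offset 4 + 1 = 5 and occupies 8 bytes.
Bytes at offsets 5..12: AD 65 A7 78 9A D4 AE 0D.
In little-endian order the low byte comes first in memory.
Reassemble most-significant byte first: 0D AE D4 9A 78 A7 65 AD → 0x0DAED49A78A765AD.

0x0DAED49A78A765AD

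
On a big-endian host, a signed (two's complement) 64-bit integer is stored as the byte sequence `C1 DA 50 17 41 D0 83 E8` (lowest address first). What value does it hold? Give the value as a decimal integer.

-4478178818647882776

In big-endian order the high byte comes first in memory.
The bytes are already most-significant first: 0xC1DA501741D083E8.
Top bit is set, so as a signed 64-bit value this is 0xC1DA501741D083E8 − 2^64 = -4478178818647882776.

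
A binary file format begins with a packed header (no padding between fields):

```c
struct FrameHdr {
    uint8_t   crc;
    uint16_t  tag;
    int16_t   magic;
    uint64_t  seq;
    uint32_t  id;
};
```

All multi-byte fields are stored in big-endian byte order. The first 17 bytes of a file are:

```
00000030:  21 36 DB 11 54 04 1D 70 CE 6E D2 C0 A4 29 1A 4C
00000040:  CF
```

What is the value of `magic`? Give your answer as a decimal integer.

`magic` follows `crc` (1 B), `tag` (2 B), so it starts at offset 1 + 2 = 3 and occupies 2 bytes.
Bytes at offsets 3..4: 11 54.
In big-endian order the high byte comes first in memory.
The bytes are already most-significant first: 0x1154.
0x1154 = 4436.

4436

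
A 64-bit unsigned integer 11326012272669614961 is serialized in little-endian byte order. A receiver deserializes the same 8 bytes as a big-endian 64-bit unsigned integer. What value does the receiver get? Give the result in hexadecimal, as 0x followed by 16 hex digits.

11326012272669614961 in 64-bit hexadecimal is 0x9D2E14277A2FE371.
Stored little-endian, the bytes at ascending addresses are 71 E3 2F 7A 27 14 2E 9D.
Read back as big-endian, the last byte is least significant, giving 0x71E32F7A27142E9D.

0x71E32F7A27142E9D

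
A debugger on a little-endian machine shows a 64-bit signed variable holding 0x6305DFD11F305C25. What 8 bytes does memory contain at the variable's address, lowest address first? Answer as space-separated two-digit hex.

25 5C 30 1F D1 DF 05 63

Split into bytes (most-significant first): 63 05 DF D1 1F 30 5C 25.
Little-endian stores the least-significant byte at the lowest address.
So at ascending addresses the bytes are 25 5C 30 1F D1 DF 05 63.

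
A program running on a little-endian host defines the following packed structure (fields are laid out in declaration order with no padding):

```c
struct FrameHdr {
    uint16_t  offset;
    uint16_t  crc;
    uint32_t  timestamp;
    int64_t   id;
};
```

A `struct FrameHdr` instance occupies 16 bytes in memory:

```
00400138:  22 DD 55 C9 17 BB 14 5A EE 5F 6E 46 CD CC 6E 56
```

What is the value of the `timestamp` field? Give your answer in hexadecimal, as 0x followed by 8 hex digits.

0x5A14BB17

`timestamp` follows `offset` (2 B), `crc` (2 B), so it starts at offset 2 + 2 = 4 and occupies 4 bytes.
Bytes at offsets 4..7: 17 BB 14 5A.
Little-endian stores the least-significant byte at the lowest address.
Reassemble most-significant byte first: 5A 14 BB 17 → 0x5A14BB17.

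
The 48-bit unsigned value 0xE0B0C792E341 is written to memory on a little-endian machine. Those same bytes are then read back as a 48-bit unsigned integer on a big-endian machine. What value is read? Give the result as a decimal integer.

Stored little-endian, the bytes at ascending addresses are 41 E3 92 C7 B0 E0.
Read back as big-endian, the last byte is least significant, giving 0x41E392C7B0E0.
0x41E392C7B0E0 = 72445675942112.

72445675942112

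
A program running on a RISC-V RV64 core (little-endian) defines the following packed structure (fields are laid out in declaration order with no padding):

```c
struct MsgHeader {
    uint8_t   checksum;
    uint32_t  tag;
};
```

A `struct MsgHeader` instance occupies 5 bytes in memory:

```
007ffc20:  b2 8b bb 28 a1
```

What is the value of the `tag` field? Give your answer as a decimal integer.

2703801227

`tag` follows `checksum` (1 byte), so it starts at byte offset 1 and occupies 4 bytes.
Bytes at offsets 1..4: 8B BB 28 A1.
Little-endian stores the least-significant byte at the lowest address.
Reassemble most-significant byte first: A1 28 BB 8B → 0xA128BB8B.
0xA128BB8B = 2703801227.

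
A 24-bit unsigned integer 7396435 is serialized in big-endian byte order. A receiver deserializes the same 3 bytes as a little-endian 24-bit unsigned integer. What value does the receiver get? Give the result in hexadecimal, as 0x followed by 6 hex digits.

7396435 in 24-bit hexadecimal is 0x70DC53.
Stored big-endian, the bytes at ascending addresses are 70 DC 53.
Read back as little-endian, the first byte is least significant, giving 0x53DC70.

0x53DC70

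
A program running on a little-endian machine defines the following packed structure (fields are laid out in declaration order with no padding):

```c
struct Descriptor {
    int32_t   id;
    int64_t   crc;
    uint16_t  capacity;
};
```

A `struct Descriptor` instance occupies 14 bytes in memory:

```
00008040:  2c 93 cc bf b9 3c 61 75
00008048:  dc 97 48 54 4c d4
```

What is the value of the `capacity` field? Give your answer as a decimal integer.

54348

`capacity` follows `id` (4 B), `crc` (8 B), so it starts at offset 4 + 8 = 12 and occupies 2 bytes.
Bytes at offsets 12..13: 4C D4.
Little-endian stores the least-significant byte at the lowest address.
Reassemble most-significant byte first: D4 4C → 0xD44C.
0xD44C = 54348.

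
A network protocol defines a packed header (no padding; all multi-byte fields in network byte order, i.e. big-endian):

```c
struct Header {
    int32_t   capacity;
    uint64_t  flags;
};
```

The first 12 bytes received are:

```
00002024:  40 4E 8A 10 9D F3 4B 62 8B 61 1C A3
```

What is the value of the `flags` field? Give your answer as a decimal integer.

11381523569912650915

`flags` follows `capacity` (4 bytes), so it starts at byte offset 4 and occupies 8 bytes.
Bytes at offsets 4..11: 9D F3 4B 62 8B 61 1C A3.
In big-endian order the high byte comes first in memory.
The bytes are already most-significant first: 0x9DF34B628B611CA3.
0x9DF34B628B611CA3 = 11381523569912650915.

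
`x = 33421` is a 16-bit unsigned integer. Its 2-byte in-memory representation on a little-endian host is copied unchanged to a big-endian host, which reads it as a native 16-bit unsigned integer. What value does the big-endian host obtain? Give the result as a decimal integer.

33421 in 16-bit hexadecimal is 0x828D.
Stored little-endian, the bytes at ascending addresses are 8D 82.
Read back as big-endian, the last byte is least significant, giving 0x8D82.
0x8D82 = 36226.

36226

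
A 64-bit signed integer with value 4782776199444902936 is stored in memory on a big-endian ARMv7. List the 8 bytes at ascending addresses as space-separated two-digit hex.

4782776199444902936 in hexadecimal, padded to 64 bits, is 0x425FD59CF81B3418.
Split into bytes (most-significant first): 42 5F D5 9C F8 1B 34 18.
Big-endian stores the most-significant byte at the lowest address.
So the memory order matches the most-significant-first order: 42 5F D5 9C F8 1B 34 18.

42 5F D5 9C F8 1B 34 18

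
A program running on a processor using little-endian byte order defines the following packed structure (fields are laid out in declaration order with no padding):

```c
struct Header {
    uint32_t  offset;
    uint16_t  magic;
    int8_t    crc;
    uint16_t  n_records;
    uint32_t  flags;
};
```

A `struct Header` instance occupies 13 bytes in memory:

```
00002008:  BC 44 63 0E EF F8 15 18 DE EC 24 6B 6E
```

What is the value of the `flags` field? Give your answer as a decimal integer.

1852515564

`flags` follows `offset` (4 B), `magic` (2 B), `crc` (1 B), `n_records` (2 B), so it starts at offset 4 + 2 + 1 + 2 = 9 and occupies 4 bytes.
Bytes at offsets 9..12: EC 24 6B 6E.
Little-endian: lowest address holds the least-significant byte.
Reassemble most-significant byte first: 6E 6B 24 EC → 0x6E6B24EC.
0x6E6B24EC = 1852515564.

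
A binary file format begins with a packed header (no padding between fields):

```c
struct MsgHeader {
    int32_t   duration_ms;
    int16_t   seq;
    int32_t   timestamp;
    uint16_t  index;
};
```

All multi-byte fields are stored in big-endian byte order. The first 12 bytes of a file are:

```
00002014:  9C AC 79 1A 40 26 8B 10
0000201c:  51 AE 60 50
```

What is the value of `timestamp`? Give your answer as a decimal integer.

`timestamp` follows `duration_ms` (4 B), `seq` (2 B), so it starts at offset 4 + 2 = 6 and occupies 4 bytes.
Bytes at offsets 6..9: 8B 10 51 AE.
In big-endian order the high byte comes first in memory.
The bytes are already most-significant first: 0x8B1051AE.
Top bit is set, so as a signed 32-bit value this is 0x8B1051AE − 2^32 = -1961864786.

-1961864786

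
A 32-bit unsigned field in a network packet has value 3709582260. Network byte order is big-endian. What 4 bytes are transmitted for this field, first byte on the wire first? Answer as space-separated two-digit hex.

DD 1B BB B4

3709582260 in hexadecimal, padded to 32 bits, is 0xDD1BBBB4.
Split into bytes (most-significant first): DD 1B BB B4.
Big-endian stores the most-significant byte at the lowest address.
So the memory order matches the most-significant-first order: DD 1B BB B4.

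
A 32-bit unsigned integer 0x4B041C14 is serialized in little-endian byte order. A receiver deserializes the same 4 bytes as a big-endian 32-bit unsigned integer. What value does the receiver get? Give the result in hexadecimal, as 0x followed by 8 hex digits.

0x141C044B

Stored little-endian, the bytes at ascending addresses are 14 1C 04 4B.
Read back as big-endian, the last byte is least significant, giving 0x141C044B.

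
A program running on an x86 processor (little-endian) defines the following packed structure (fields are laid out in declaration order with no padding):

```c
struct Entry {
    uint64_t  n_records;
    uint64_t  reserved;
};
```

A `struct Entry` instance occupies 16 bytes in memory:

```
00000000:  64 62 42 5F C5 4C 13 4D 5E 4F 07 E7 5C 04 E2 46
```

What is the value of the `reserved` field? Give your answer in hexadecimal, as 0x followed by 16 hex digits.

`reserved` follows `n_records` (8 bytes), so it starts at byte offset 8 and occupies 8 bytes.
Bytes at offsets 8..15: 5E 4F 07 E7 5C 04 E2 46.
Little-endian: lowest address holds the least-significant byte.
Reassemble most-significant byte first: 46 E2 04 5C E7 07 4F 5E → 0x46E2045CE7074F5E.

0x46E2045CE7074F5E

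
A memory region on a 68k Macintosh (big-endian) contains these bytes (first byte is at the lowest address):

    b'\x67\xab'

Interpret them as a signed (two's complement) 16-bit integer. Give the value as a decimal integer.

Big-endian: lowest address holds the most-significant byte.
The bytes are already most-significant first: 0x67AB.
0x67AB = 26539.

26539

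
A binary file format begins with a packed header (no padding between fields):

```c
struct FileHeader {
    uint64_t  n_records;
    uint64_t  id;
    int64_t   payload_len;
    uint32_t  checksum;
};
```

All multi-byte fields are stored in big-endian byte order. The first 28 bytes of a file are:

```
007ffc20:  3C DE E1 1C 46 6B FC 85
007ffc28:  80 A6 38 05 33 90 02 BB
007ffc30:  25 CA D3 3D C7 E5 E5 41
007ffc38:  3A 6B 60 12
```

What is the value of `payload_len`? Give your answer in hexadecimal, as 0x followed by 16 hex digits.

0x25CAD33DC7E5E541

`payload_len` follows `n_records` (8 B), `id` (8 B), so it starts at offset 8 + 8 = 16 and occupies 8 bytes.
Bytes at offsets 16..23: 25 CA D3 3D C7 E5 E5 41.
In big-endian order the high byte comes first in memory.
The bytes are already most-significant first: 0x25CAD33DC7E5E541.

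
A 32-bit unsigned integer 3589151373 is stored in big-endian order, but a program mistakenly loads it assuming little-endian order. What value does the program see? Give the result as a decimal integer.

2367352533

3589151373 in 32-bit hexadecimal is 0xD5EE1A8D.
Stored big-endian, the bytes at ascending addresses are D5 EE 1A 8D.
Read back as little-endian, the first byte is least significant, giving 0x8D1AEED5.
0x8D1AEED5 = 2367352533.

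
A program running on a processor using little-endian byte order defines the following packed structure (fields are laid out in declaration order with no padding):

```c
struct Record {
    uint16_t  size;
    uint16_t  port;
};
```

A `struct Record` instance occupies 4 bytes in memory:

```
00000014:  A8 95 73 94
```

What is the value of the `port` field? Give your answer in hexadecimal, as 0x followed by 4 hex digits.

`port` follows `size` (2 bytes), so it starts at byte offset 2 and occupies 2 bytes.
Bytes at offsets 2..3: 73 94.
In little-endian order the low byte comes first in memory.
Reassemble most-significant byte first: 94 73 → 0x9473.

0x9473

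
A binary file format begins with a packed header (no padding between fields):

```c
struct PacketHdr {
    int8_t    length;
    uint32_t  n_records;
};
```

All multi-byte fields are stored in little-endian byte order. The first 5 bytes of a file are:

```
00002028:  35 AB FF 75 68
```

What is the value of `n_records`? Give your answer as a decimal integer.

1752563627

`n_records` follows `length` (1 byte), so it starts at byte offset 1 and occupies 4 bytes.
Bytes at offsets 1..4: AB FF 75 68.
Little-endian: lowest address holds the least-significant byte.
Reassemble most-significant byte first: 68 75 FF AB → 0x6875FFAB.
0x6875FFAB = 1752563627.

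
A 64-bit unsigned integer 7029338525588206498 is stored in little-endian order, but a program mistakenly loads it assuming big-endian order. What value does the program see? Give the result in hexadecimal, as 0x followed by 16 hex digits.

7029338525588206498 in 64-bit hexadecimal is 0x618D3A255FA733A2.
Stored little-endian, the bytes at ascending addresses are A2 33 A7 5F 25 3A 8D 61.
Read back as big-endian, the last byte is least significant, giving 0xA233A75F253A8D61.

0xA233A75F253A8D61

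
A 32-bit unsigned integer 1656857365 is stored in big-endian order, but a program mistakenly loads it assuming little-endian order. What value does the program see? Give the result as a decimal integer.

1656857365 in 32-bit hexadecimal is 0x62C1A315.
Stored big-endian, the bytes at ascending addresses are 62 C1 A3 15.
Read back as little-endian, the first byte is least significant, giving 0x15A3C162.
0x15A3C162 = 363053410.

363053410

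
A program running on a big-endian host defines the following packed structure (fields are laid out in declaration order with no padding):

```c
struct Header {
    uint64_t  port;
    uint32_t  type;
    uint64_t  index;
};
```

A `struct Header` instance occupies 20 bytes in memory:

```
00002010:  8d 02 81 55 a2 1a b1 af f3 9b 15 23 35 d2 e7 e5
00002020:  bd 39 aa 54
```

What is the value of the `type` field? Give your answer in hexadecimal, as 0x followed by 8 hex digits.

`type` follows `port` (8 bytes), so it starts at byte offset 8 and occupies 4 bytes.
Bytes at offsets 8..11: F3 9B 15 23.
Big-endian stores the most-significant byte at the lowest address.
The bytes are already most-significant first: 0xF39B1523.

0xF39B1523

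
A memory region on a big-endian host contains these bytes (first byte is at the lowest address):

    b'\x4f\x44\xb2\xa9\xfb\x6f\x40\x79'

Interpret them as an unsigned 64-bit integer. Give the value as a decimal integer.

5711886670550220921

Big-endian: lowest address holds the most-significant byte.
The bytes are already most-significant first: 0x4F44B2A9FB6F4079.
0x4F44B2A9FB6F4079 = 5711886670550220921.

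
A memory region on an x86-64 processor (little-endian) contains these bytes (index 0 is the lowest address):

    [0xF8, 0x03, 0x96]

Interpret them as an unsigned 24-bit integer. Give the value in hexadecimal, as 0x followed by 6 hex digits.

0x9603F8

Little-endian: lowest address holds the least-significant byte.
Reassemble most-significant byte first: 96 03 F8 → 0x9603F8.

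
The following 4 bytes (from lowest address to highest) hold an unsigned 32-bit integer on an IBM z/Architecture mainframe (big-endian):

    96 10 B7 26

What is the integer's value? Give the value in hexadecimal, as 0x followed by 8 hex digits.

0x9610B726

In big-endian order the high byte comes first in memory.
The bytes are already most-significant first: 0x9610B726.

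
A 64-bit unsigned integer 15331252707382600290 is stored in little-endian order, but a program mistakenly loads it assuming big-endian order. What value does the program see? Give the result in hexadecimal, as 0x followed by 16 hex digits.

0x622249E11B8DC3D4

15331252707382600290 in 64-bit hexadecimal is 0xD4C38D1BE1492262.
Stored little-endian, the bytes at ascending addresses are 62 22 49 E1 1B 8D C3 D4.
Read back as big-endian, the last byte is least significant, giving 0x622249E11B8DC3D4.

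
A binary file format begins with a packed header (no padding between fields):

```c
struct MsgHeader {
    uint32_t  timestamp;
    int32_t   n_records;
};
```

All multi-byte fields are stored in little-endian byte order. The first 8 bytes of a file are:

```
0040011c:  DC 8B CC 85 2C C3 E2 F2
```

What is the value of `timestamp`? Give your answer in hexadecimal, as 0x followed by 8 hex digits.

`timestamp` is the first field, at byte offset 0, occupying 4 bytes.
Bytes at offsets 0..3: DC 8B CC 85.
Little-endian: lowest address holds the least-significant byte.
Reassemble most-significant byte first: 85 CC 8B DC → 0x85CC8BDC.

0x85CC8BDC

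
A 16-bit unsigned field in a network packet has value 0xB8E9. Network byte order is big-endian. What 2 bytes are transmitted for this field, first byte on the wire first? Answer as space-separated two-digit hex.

B8 E9

Split into bytes (most-significant first): B8 E9.
Big-endian stores the most-significant byte at the lowest address.
So the memory order matches the most-significant-first order: B8 E9.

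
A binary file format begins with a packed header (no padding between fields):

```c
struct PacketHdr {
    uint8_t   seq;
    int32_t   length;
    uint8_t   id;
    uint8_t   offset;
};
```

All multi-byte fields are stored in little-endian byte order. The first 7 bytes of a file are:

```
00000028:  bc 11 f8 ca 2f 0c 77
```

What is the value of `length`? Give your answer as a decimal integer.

801830929

`length` follows `seq` (1 byte), so it starts at byte offset 1 and occupies 4 bytes.
Bytes at offsets 1..4: 11 F8 CA 2F.
In little-endian order the low byte comes first in memory.
Reassemble most-significant byte first: 2F CA F8 11 → 0x2FCAF811.
0x2FCAF811 = 801830929.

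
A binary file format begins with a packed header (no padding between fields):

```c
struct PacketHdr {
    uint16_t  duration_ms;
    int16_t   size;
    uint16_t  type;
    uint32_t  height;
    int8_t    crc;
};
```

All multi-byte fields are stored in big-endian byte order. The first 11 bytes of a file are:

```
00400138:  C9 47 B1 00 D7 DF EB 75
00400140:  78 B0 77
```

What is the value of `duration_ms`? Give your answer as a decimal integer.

`duration_ms` is the first field, at byte offset 0, occupying 2 bytes.
Bytes at offsets 0..1: C9 47.
Big-endian: lowest address holds the most-significant byte.
The bytes are already most-significant first: 0xC947.
0xC947 = 51527.

51527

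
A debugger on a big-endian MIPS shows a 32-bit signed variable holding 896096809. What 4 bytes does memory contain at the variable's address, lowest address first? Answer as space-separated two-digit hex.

35 69 5A 29

896096809 in hexadecimal, padded to 32 bits, is 0x35695A29.
Split into bytes (most-significant first): 35 69 5A 29.
Big-endian stores the most-significant byte at the lowest address.
So the memory order matches the most-significant-first order: 35 69 5A 29.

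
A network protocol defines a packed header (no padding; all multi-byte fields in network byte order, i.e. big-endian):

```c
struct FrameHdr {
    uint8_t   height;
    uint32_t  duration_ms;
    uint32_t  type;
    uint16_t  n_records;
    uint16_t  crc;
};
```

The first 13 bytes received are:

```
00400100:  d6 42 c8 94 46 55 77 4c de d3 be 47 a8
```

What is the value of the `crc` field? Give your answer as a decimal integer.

`crc` follows `height` (1 B), `duration_ms` (4 B), `type` (4 B), `n_records` (2 B), so it starts at offset 1 + 4 + 4 + 2 = 11 and occupies 2 bytes.
Bytes at offsets 11..12: 47 A8.
In big-endian order the high byte comes first in memory.
The bytes are already most-significant first: 0x47A8.
0x47A8 = 18344.

18344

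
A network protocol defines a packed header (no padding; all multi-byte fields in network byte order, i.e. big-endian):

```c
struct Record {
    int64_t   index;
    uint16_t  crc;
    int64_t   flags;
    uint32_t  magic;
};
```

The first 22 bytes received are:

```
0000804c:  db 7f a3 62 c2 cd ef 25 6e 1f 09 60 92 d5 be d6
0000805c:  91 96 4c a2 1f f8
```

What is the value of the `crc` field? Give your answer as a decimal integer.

28191

`crc` follows `index` (8 bytes), so it starts at byte offset 8 and occupies 2 bytes.
Bytes at offsets 8..9: 6E 1F.
Big-endian stores the most-significant byte at the lowest address.
The bytes are already most-significant first: 0x6E1F.
0x6E1F = 28191.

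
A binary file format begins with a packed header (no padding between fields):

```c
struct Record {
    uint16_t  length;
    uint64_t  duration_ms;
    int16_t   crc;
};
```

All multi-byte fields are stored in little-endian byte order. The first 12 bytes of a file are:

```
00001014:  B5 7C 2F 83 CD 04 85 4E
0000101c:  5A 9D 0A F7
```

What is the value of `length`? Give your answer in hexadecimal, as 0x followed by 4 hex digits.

`length` is the first field, at byte offset 0, occupying 2 bytes.
Bytes at offsets 0..1: B5 7C.
In little-endian order the low byte comes first in memory.
Reassemble most-significant byte first: 7C B5 → 0x7CB5.

0x7CB5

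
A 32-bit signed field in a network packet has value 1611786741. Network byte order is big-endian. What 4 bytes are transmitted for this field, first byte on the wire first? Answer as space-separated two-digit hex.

1611786741 in hexadecimal, padded to 32 bits, is 0x6011E9F5.
Split into bytes (most-significant first): 60 11 E9 F5.
Big-endian stores the most-significant byte at the lowest address.
So the memory order matches the most-significant-first order: 60 11 E9 F5.

60 11 E9 F5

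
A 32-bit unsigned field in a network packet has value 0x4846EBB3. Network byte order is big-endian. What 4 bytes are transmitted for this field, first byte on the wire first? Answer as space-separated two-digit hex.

Split into bytes (most-significant first): 48 46 EB B3.
Big-endian: lowest address holds the most-significant byte.
So the memory order matches the most-significant-first order: 48 46 EB B3.

48 46 EB B3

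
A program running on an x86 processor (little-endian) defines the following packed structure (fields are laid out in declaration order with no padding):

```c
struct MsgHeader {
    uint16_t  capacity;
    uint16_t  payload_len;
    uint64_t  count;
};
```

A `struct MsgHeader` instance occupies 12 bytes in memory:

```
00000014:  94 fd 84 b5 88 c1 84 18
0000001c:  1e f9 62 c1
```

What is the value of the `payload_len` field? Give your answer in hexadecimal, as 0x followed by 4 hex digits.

0xB584

`payload_len` follows `capacity` (2 bytes), so it starts at byte offset 2 and occupies 2 bytes.
Bytes at offsets 2..3: 84 B5.
Little-endian stores the least-significant byte at the lowest address.
Reassemble most-significant byte first: B5 84 → 0xB584.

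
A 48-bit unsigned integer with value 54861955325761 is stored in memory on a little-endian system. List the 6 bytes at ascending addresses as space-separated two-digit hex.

54861955325761 in hexadecimal, padded to 48 bits, is 0x31E58B5BDF41.
Split into bytes (most-significant first): 31 E5 8B 5B DF 41.
Little-endian stores the least-significant byte at the lowest address.
So at ascending addresses the bytes are 41 DF 5B 8B E5 31.

41 DF 5B 8B E5 31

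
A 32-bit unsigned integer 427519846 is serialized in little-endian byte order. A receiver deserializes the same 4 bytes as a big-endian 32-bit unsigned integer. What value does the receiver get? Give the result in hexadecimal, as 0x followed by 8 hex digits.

427519846 in 32-bit hexadecimal is 0x197B6F66.
Stored little-endian, the bytes at ascending addresses are 66 6F 7B 19.
Read back as big-endian, the last byte is least significant, giving 0x666F7B19.

0x666F7B19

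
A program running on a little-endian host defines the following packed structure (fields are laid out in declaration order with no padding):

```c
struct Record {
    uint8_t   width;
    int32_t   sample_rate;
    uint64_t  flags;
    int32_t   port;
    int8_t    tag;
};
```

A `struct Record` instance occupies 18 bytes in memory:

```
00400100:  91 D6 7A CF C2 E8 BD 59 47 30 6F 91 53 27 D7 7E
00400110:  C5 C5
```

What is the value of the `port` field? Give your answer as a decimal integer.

`port` follows `width` (1 B), `sample_rate` (4 B), `flags` (8 B), so it starts at offset 1 + 4 + 8 = 13 and occupies 4 bytes.
Bytes at offsets 13..16: 27 D7 7E C5.
Little-endian: lowest address holds the least-significant byte.
Reassemble most-significant byte first: C5 7E D7 27 → 0xC57ED727.
Top bit is set, so as a signed 32-bit value this is 0xC57ED727 − 2^32 = -981543129.

-981543129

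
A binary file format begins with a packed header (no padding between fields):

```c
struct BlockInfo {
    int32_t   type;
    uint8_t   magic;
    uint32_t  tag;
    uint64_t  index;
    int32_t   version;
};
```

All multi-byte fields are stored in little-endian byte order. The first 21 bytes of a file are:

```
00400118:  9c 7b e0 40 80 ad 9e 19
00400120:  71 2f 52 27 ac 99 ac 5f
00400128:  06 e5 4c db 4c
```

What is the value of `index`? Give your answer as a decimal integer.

`index` follows `type` (4 B), `magic` (1 B), `tag` (4 B), so it starts at offset 4 + 1 + 4 = 9 and occupies 8 bytes.
Bytes at offsets 9..16: 2F 52 27 AC 99 AC 5F 06.
Little-endian: lowest address holds the least-significant byte.
Reassemble most-significant byte first: 06 5F AC 99 AC 27 52 2F → 0x065FAC99AC27522F.
0x065FAC99AC27522F = 459275463033311791.

459275463033311791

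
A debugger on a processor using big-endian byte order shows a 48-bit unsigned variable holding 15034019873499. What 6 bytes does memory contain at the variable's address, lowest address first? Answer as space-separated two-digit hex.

0D AC 61 6A 02 DB

15034019873499 in hexadecimal, padded to 48 bits, is 0x0DAC616A02DB.
Split into bytes (most-significant first): 0D AC 61 6A 02 DB.
In big-endian order the high byte comes first in memory.
So the memory order matches the most-significant-first order: 0D AC 61 6A 02 DB.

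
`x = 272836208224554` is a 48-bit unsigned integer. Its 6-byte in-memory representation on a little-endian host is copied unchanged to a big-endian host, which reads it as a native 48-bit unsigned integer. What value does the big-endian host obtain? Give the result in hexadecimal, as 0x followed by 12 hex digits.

272836208224554 in 48-bit hexadecimal is 0xF824A145E92A.
Stored little-endian, the bytes at ascending addresses are 2A E9 45 A1 24 F8.
Read back as big-endian, the last byte is least significant, giving 0x2AE945A124F8.

0x2AE945A124F8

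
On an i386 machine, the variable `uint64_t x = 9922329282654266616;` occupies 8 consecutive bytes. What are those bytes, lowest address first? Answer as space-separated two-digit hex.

9922329282654266616 in hexadecimal, padded to 64 bits, is 0x89B331E96D1064F8.
Split into bytes (most-significant first): 89 B3 31 E9 6D 10 64 F8.
Little-endian: lowest address holds the least-significant byte.
So at ascending addresses the bytes are F8 64 10 6D E9 31 B3 89.

F8 64 10 6D E9 31 B3 89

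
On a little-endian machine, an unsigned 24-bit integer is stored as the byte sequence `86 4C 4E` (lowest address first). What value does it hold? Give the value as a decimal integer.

5131398

Little-endian: lowest address holds the least-significant byte.
Reassemble most-significant byte first: 4E 4C 86 → 0x4E4C86.
0x4E4C86 = 5131398.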